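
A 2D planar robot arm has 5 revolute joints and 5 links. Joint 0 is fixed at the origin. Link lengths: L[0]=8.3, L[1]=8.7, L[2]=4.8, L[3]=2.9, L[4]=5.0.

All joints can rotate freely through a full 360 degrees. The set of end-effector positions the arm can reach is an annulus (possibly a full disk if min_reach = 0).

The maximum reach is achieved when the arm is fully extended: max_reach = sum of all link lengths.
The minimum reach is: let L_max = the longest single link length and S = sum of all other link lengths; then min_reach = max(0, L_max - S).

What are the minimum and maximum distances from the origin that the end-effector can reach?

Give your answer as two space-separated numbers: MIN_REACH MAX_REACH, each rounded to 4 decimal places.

Link lengths: [8.3, 8.7, 4.8, 2.9, 5.0]
max_reach = 8.3 + 8.7 + 4.8 + 2.9 + 5 = 29.7
L_max = max([8.3, 8.7, 4.8, 2.9, 5.0]) = 8.7
S (sum of others) = 29.7 - 8.7 = 21
min_reach = max(0, 8.7 - 21) = max(0, -12.3) = 0

Answer: 0.0000 29.7000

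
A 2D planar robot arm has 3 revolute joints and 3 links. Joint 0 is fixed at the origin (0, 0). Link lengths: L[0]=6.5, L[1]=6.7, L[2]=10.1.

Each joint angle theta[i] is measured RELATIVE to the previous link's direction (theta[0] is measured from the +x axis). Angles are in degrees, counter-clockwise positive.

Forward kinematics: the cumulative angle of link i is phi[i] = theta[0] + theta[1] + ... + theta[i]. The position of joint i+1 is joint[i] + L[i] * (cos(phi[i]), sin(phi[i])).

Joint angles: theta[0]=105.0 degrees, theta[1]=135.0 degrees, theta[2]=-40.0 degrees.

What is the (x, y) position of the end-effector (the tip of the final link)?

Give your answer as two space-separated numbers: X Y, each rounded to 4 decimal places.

Answer: -14.5232 -2.9783

Derivation:
joint[0] = (0.0000, 0.0000)  (base)
link 0: phi[0] = 105 = 105 deg
  cos(105 deg) = -0.2588, sin(105 deg) = 0.9659
  joint[1] = (0.0000, 0.0000) + 6.5 * (-0.2588, 0.9659) = (0.0000 + -1.6823, 0.0000 + 6.2785) = (-1.6823, 6.2785)
link 1: phi[1] = 105 + 135 = 240 deg
  cos(240 deg) = -0.5000, sin(240 deg) = -0.8660
  joint[2] = (-1.6823, 6.2785) + 6.7 * (-0.5000, -0.8660) = (-1.6823 + -3.3500, 6.2785 + -5.8024) = (-5.0323, 0.4761)
link 2: phi[2] = 105 + 135 + -40 = 200 deg
  cos(200 deg) = -0.9397, sin(200 deg) = -0.3420
  joint[3] = (-5.0323, 0.4761) + 10.1 * (-0.9397, -0.3420) = (-5.0323 + -9.4909, 0.4761 + -3.4544) = (-14.5232, -2.9783)
End effector: (-14.5232, -2.9783)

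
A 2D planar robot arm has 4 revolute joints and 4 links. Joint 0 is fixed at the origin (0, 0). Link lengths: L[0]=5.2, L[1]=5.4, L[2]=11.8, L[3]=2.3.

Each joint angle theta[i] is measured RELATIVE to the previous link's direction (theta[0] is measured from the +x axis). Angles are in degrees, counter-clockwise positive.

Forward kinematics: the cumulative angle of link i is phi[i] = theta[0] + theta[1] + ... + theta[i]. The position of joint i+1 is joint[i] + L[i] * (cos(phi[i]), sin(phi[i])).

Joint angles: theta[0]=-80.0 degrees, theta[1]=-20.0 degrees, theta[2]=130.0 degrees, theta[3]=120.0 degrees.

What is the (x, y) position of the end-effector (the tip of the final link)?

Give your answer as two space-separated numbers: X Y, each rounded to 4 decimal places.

Answer: 8.1925 -3.3890

Derivation:
joint[0] = (0.0000, 0.0000)  (base)
link 0: phi[0] = -80 = -80 deg
  cos(-80 deg) = 0.1736, sin(-80 deg) = -0.9848
  joint[1] = (0.0000, 0.0000) + 5.2 * (0.1736, -0.9848) = (0.0000 + 0.9030, 0.0000 + -5.1210) = (0.9030, -5.1210)
link 1: phi[1] = -80 + -20 = -100 deg
  cos(-100 deg) = -0.1736, sin(-100 deg) = -0.9848
  joint[2] = (0.9030, -5.1210) + 5.4 * (-0.1736, -0.9848) = (0.9030 + -0.9377, -5.1210 + -5.3180) = (-0.0347, -10.4390)
link 2: phi[2] = -80 + -20 + 130 = 30 deg
  cos(30 deg) = 0.8660, sin(30 deg) = 0.5000
  joint[3] = (-0.0347, -10.4390) + 11.8 * (0.8660, 0.5000) = (-0.0347 + 10.2191, -10.4390 + 5.9000) = (10.1844, -4.5390)
link 3: phi[3] = -80 + -20 + 130 + 120 = 150 deg
  cos(150 deg) = -0.8660, sin(150 deg) = 0.5000
  joint[4] = (10.1844, -4.5390) + 2.3 * (-0.8660, 0.5000) = (10.1844 + -1.9919, -4.5390 + 1.1500) = (8.1925, -3.3890)
End effector: (8.1925, -3.3890)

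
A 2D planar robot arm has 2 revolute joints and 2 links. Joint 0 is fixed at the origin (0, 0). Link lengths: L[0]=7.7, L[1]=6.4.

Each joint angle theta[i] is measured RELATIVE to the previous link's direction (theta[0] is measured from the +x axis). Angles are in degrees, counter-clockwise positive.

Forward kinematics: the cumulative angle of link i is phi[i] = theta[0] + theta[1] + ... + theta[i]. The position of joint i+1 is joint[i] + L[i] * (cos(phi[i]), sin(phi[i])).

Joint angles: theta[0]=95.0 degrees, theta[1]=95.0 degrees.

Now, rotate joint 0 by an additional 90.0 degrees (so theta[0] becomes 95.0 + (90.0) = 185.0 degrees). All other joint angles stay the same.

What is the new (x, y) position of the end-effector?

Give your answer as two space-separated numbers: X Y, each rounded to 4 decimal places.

joint[0] = (0.0000, 0.0000)  (base)
link 0: phi[0] = 185 = 185 deg
  cos(185 deg) = -0.9962, sin(185 deg) = -0.0872
  joint[1] = (0.0000, 0.0000) + 7.7 * (-0.9962, -0.0872) = (0.0000 + -7.6707, 0.0000 + -0.6711) = (-7.6707, -0.6711)
link 1: phi[1] = 185 + 95 = 280 deg
  cos(280 deg) = 0.1736, sin(280 deg) = -0.9848
  joint[2] = (-7.6707, -0.6711) + 6.4 * (0.1736, -0.9848) = (-7.6707 + 1.1113, -0.6711 + -6.3028) = (-6.5594, -6.9739)
End effector: (-6.5594, -6.9739)

Answer: -6.5594 -6.9739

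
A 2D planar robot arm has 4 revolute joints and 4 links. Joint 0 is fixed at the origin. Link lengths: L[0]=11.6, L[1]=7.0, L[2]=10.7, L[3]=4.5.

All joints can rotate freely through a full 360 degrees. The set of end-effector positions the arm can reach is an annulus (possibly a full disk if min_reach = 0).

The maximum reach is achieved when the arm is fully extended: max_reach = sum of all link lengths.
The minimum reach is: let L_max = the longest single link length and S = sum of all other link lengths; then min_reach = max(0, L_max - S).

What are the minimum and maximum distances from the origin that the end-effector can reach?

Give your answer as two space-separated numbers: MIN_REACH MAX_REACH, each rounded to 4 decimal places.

Answer: 0.0000 33.8000

Derivation:
Link lengths: [11.6, 7.0, 10.7, 4.5]
max_reach = 11.6 + 7 + 10.7 + 4.5 = 33.8
L_max = max([11.6, 7.0, 10.7, 4.5]) = 11.6
S (sum of others) = 33.8 - 11.6 = 22.2
min_reach = max(0, 11.6 - 22.2) = max(0, -10.6) = 0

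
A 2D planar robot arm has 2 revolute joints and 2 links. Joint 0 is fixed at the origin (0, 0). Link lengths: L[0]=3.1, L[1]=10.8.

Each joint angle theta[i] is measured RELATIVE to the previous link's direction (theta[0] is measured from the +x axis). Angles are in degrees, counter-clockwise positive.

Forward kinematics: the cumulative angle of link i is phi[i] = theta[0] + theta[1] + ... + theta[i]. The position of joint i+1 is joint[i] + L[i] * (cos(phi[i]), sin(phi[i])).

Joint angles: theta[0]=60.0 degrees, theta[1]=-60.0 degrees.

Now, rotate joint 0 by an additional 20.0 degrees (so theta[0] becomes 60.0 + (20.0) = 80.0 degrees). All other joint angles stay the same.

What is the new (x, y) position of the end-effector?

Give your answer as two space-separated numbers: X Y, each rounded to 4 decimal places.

Answer: 10.6870 6.7467

Derivation:
joint[0] = (0.0000, 0.0000)  (base)
link 0: phi[0] = 80 = 80 deg
  cos(80 deg) = 0.1736, sin(80 deg) = 0.9848
  joint[1] = (0.0000, 0.0000) + 3.1 * (0.1736, 0.9848) = (0.0000 + 0.5383, 0.0000 + 3.0529) = (0.5383, 3.0529)
link 1: phi[1] = 80 + -60 = 20 deg
  cos(20 deg) = 0.9397, sin(20 deg) = 0.3420
  joint[2] = (0.5383, 3.0529) + 10.8 * (0.9397, 0.3420) = (0.5383 + 10.1487, 3.0529 + 3.6938) = (10.6870, 6.7467)
End effector: (10.6870, 6.7467)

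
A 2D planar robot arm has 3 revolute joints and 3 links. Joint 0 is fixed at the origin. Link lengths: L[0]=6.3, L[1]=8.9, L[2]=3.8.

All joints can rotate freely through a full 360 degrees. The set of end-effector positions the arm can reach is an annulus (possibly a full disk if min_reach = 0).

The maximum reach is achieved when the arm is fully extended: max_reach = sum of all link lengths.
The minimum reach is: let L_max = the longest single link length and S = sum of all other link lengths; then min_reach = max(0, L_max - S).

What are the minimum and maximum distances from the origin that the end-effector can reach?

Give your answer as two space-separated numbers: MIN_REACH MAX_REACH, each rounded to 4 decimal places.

Link lengths: [6.3, 8.9, 3.8]
max_reach = 6.3 + 8.9 + 3.8 = 19
L_max = max([6.3, 8.9, 3.8]) = 8.9
S (sum of others) = 19 - 8.9 = 10.1
min_reach = max(0, 8.9 - 10.1) = max(0, -1.2) = 0

Answer: 0.0000 19.0000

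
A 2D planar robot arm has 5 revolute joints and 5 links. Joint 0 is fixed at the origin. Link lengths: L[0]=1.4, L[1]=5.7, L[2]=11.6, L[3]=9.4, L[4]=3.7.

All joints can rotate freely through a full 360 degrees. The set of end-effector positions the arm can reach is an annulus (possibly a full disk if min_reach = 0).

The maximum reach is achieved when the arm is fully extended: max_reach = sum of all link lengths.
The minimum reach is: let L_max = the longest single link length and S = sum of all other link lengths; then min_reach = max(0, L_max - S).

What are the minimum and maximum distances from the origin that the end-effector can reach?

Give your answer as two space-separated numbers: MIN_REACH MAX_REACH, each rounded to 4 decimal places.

Answer: 0.0000 31.8000

Derivation:
Link lengths: [1.4, 5.7, 11.6, 9.4, 3.7]
max_reach = 1.4 + 5.7 + 11.6 + 9.4 + 3.7 = 31.8
L_max = max([1.4, 5.7, 11.6, 9.4, 3.7]) = 11.6
S (sum of others) = 31.8 - 11.6 = 20.2
min_reach = max(0, 11.6 - 20.2) = max(0, -8.6) = 0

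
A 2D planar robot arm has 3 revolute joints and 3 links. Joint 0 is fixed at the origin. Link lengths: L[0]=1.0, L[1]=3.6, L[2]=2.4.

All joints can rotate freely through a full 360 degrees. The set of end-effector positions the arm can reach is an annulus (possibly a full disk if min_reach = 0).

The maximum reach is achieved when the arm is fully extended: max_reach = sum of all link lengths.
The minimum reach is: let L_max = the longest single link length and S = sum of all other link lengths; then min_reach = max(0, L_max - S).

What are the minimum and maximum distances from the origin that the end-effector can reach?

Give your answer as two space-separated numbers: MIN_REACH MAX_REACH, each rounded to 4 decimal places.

Answer: 0.2000 7.0000

Derivation:
Link lengths: [1.0, 3.6, 2.4]
max_reach = 1 + 3.6 + 2.4 = 7
L_max = max([1.0, 3.6, 2.4]) = 3.6
S (sum of others) = 7 - 3.6 = 3.4
min_reach = max(0, 3.6 - 3.4) = max(0, 0.2) = 0.2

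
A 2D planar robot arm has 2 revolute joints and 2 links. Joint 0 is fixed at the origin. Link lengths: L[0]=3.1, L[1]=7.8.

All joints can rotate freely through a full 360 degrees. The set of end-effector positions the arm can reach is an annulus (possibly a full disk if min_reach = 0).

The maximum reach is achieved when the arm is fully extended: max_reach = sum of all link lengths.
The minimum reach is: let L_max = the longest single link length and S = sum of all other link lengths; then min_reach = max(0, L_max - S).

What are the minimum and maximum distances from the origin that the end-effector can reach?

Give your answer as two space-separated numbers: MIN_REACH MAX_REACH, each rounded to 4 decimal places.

Answer: 4.7000 10.9000

Derivation:
Link lengths: [3.1, 7.8]
max_reach = 3.1 + 7.8 = 10.9
L_max = max([3.1, 7.8]) = 7.8
S (sum of others) = 10.9 - 7.8 = 3.1
min_reach = max(0, 7.8 - 3.1) = max(0, 4.7) = 4.7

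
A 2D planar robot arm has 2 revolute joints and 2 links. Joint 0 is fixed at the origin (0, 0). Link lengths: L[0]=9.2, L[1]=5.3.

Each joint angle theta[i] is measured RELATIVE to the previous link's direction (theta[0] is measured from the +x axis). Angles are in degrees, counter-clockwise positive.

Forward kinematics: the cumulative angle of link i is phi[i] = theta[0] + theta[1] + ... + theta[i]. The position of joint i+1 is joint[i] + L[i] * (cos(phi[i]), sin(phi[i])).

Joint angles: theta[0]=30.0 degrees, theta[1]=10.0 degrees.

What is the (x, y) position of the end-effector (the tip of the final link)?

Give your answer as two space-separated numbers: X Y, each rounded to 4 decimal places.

joint[0] = (0.0000, 0.0000)  (base)
link 0: phi[0] = 30 = 30 deg
  cos(30 deg) = 0.8660, sin(30 deg) = 0.5000
  joint[1] = (0.0000, 0.0000) + 9.2 * (0.8660, 0.5000) = (0.0000 + 7.9674, 0.0000 + 4.6000) = (7.9674, 4.6000)
link 1: phi[1] = 30 + 10 = 40 deg
  cos(40 deg) = 0.7660, sin(40 deg) = 0.6428
  joint[2] = (7.9674, 4.6000) + 5.3 * (0.7660, 0.6428) = (7.9674 + 4.0600, 4.6000 + 3.4068) = (12.0275, 8.0068)
End effector: (12.0275, 8.0068)

Answer: 12.0275 8.0068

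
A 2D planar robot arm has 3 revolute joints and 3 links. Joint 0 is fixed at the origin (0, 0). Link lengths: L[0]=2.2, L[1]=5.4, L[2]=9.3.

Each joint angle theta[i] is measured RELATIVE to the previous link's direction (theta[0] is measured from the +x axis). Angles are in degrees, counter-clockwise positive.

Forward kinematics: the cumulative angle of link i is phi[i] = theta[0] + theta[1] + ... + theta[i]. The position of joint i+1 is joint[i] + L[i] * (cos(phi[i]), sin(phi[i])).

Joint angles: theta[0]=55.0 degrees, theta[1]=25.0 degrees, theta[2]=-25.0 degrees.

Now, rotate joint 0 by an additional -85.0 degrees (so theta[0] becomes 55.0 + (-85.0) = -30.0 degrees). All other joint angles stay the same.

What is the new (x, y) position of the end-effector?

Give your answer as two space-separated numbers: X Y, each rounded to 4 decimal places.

joint[0] = (0.0000, 0.0000)  (base)
link 0: phi[0] = -30 = -30 deg
  cos(-30 deg) = 0.8660, sin(-30 deg) = -0.5000
  joint[1] = (0.0000, 0.0000) + 2.2 * (0.8660, -0.5000) = (0.0000 + 1.9053, 0.0000 + -1.1000) = (1.9053, -1.1000)
link 1: phi[1] = -30 + 25 = -5 deg
  cos(-5 deg) = 0.9962, sin(-5 deg) = -0.0872
  joint[2] = (1.9053, -1.1000) + 5.4 * (0.9962, -0.0872) = (1.9053 + 5.3795, -1.1000 + -0.4706) = (7.2847, -1.5706)
link 2: phi[2] = -30 + 25 + -25 = -30 deg
  cos(-30 deg) = 0.8660, sin(-30 deg) = -0.5000
  joint[3] = (7.2847, -1.5706) + 9.3 * (0.8660, -0.5000) = (7.2847 + 8.0540, -1.5706 + -4.6500) = (15.3387, -6.2206)
End effector: (15.3387, -6.2206)

Answer: 15.3387 -6.2206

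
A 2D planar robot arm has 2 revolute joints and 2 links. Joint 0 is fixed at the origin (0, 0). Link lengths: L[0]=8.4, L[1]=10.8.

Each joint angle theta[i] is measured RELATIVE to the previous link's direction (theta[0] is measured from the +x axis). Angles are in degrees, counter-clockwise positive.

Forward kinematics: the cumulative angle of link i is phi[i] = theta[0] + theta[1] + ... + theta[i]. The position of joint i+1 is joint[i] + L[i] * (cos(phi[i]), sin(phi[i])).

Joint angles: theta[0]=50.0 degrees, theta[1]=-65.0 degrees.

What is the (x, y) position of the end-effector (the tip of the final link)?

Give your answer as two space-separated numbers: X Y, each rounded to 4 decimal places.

Answer: 15.8314 3.6395

Derivation:
joint[0] = (0.0000, 0.0000)  (base)
link 0: phi[0] = 50 = 50 deg
  cos(50 deg) = 0.6428, sin(50 deg) = 0.7660
  joint[1] = (0.0000, 0.0000) + 8.4 * (0.6428, 0.7660) = (0.0000 + 5.3994, 0.0000 + 6.4348) = (5.3994, 6.4348)
link 1: phi[1] = 50 + -65 = -15 deg
  cos(-15 deg) = 0.9659, sin(-15 deg) = -0.2588
  joint[2] = (5.3994, 6.4348) + 10.8 * (0.9659, -0.2588) = (5.3994 + 10.4320, 6.4348 + -2.7952) = (15.8314, 3.6395)
End effector: (15.8314, 3.6395)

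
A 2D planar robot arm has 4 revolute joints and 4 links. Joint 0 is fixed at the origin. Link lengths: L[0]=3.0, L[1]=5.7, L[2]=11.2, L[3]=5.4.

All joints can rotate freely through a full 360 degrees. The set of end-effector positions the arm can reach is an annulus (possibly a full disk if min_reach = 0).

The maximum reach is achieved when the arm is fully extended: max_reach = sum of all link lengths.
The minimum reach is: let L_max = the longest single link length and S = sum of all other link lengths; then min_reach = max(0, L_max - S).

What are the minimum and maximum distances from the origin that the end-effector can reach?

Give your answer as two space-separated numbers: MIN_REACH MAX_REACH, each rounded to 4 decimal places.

Link lengths: [3.0, 5.7, 11.2, 5.4]
max_reach = 3 + 5.7 + 11.2 + 5.4 = 25.3
L_max = max([3.0, 5.7, 11.2, 5.4]) = 11.2
S (sum of others) = 25.3 - 11.2 = 14.1
min_reach = max(0, 11.2 - 14.1) = max(0, -2.9) = 0

Answer: 0.0000 25.3000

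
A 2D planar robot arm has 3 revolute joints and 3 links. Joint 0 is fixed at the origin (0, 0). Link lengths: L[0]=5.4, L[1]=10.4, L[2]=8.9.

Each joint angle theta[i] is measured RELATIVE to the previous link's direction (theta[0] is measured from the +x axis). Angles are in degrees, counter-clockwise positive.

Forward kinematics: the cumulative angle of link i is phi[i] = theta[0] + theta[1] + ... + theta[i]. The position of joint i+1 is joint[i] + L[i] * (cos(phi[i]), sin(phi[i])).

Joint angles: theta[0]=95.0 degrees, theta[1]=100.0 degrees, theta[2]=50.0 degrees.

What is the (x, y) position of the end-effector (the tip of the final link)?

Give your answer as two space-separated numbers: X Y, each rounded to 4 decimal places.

Answer: -14.2776 -5.3784

Derivation:
joint[0] = (0.0000, 0.0000)  (base)
link 0: phi[0] = 95 = 95 deg
  cos(95 deg) = -0.0872, sin(95 deg) = 0.9962
  joint[1] = (0.0000, 0.0000) + 5.4 * (-0.0872, 0.9962) = (0.0000 + -0.4706, 0.0000 + 5.3795) = (-0.4706, 5.3795)
link 1: phi[1] = 95 + 100 = 195 deg
  cos(195 deg) = -0.9659, sin(195 deg) = -0.2588
  joint[2] = (-0.4706, 5.3795) + 10.4 * (-0.9659, -0.2588) = (-0.4706 + -10.0456, 5.3795 + -2.6917) = (-10.5163, 2.6877)
link 2: phi[2] = 95 + 100 + 50 = 245 deg
  cos(245 deg) = -0.4226, sin(245 deg) = -0.9063
  joint[3] = (-10.5163, 2.6877) + 8.9 * (-0.4226, -0.9063) = (-10.5163 + -3.7613, 2.6877 + -8.0661) = (-14.2776, -5.3784)
End effector: (-14.2776, -5.3784)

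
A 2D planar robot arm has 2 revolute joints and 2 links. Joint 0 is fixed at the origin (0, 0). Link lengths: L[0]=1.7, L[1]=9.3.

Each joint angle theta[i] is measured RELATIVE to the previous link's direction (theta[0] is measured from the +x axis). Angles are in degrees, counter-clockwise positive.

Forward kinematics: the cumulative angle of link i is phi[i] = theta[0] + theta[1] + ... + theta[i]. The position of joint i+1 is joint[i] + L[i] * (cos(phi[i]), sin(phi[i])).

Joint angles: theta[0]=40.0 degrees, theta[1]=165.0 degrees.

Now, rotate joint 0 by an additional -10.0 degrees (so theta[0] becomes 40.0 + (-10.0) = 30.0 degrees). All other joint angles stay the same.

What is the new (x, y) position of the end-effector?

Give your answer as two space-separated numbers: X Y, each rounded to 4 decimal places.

Answer: -7.5109 -1.5570

Derivation:
joint[0] = (0.0000, 0.0000)  (base)
link 0: phi[0] = 30 = 30 deg
  cos(30 deg) = 0.8660, sin(30 deg) = 0.5000
  joint[1] = (0.0000, 0.0000) + 1.7 * (0.8660, 0.5000) = (0.0000 + 1.4722, 0.0000 + 0.8500) = (1.4722, 0.8500)
link 1: phi[1] = 30 + 165 = 195 deg
  cos(195 deg) = -0.9659, sin(195 deg) = -0.2588
  joint[2] = (1.4722, 0.8500) + 9.3 * (-0.9659, -0.2588) = (1.4722 + -8.9831, 0.8500 + -2.4070) = (-7.5109, -1.5570)
End effector: (-7.5109, -1.5570)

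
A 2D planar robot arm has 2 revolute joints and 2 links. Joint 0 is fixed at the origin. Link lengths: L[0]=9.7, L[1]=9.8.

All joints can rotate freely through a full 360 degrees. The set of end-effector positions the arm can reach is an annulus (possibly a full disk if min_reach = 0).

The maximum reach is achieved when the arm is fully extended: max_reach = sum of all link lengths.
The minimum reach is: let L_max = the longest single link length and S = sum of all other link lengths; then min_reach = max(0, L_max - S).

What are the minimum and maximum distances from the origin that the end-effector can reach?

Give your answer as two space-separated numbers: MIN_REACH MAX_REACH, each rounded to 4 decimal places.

Link lengths: [9.7, 9.8]
max_reach = 9.7 + 9.8 = 19.5
L_max = max([9.7, 9.8]) = 9.8
S (sum of others) = 19.5 - 9.8 = 9.7
min_reach = max(0, 9.8 - 9.7) = max(0, 0.1) = 0.1

Answer: 0.1000 19.5000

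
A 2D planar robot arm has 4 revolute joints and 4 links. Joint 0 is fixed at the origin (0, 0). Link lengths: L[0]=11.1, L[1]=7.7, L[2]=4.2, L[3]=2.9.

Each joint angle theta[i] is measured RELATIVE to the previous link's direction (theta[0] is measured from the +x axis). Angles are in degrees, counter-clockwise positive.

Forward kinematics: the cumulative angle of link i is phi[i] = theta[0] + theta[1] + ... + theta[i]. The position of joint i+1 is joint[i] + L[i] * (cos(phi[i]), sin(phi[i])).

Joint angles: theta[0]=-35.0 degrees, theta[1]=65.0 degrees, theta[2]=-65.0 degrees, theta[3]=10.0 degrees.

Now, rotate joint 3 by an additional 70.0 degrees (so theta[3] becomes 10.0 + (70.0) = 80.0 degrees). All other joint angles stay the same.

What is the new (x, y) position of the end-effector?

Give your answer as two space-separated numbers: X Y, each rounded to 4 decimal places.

joint[0] = (0.0000, 0.0000)  (base)
link 0: phi[0] = -35 = -35 deg
  cos(-35 deg) = 0.8192, sin(-35 deg) = -0.5736
  joint[1] = (0.0000, 0.0000) + 11.1 * (0.8192, -0.5736) = (0.0000 + 9.0926, 0.0000 + -6.3667) = (9.0926, -6.3667)
link 1: phi[1] = -35 + 65 = 30 deg
  cos(30 deg) = 0.8660, sin(30 deg) = 0.5000
  joint[2] = (9.0926, -6.3667) + 7.7 * (0.8660, 0.5000) = (9.0926 + 6.6684, -6.3667 + 3.8500) = (15.7610, -2.5167)
link 2: phi[2] = -35 + 65 + -65 = -35 deg
  cos(-35 deg) = 0.8192, sin(-35 deg) = -0.5736
  joint[3] = (15.7610, -2.5167) + 4.2 * (0.8192, -0.5736) = (15.7610 + 3.4404, -2.5167 + -2.4090) = (19.2014, -4.9257)
link 3: phi[3] = -35 + 65 + -65 + 80 = 45 deg
  cos(45 deg) = 0.7071, sin(45 deg) = 0.7071
  joint[4] = (19.2014, -4.9257) + 2.9 * (0.7071, 0.7071) = (19.2014 + 2.0506, -4.9257 + 2.0506) = (21.2520, -2.8751)
End effector: (21.2520, -2.8751)

Answer: 21.2520 -2.8751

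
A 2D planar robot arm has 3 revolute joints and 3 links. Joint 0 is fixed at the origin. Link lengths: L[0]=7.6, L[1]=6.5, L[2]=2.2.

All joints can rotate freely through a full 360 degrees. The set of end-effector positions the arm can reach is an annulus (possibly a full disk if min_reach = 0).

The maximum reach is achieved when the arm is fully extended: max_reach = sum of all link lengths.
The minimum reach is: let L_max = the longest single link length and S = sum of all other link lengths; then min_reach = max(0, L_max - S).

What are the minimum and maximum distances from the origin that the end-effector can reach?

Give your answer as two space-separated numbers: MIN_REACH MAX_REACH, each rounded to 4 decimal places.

Link lengths: [7.6, 6.5, 2.2]
max_reach = 7.6 + 6.5 + 2.2 = 16.3
L_max = max([7.6, 6.5, 2.2]) = 7.6
S (sum of others) = 16.3 - 7.6 = 8.7
min_reach = max(0, 7.6 - 8.7) = max(0, -1.1) = 0

Answer: 0.0000 16.3000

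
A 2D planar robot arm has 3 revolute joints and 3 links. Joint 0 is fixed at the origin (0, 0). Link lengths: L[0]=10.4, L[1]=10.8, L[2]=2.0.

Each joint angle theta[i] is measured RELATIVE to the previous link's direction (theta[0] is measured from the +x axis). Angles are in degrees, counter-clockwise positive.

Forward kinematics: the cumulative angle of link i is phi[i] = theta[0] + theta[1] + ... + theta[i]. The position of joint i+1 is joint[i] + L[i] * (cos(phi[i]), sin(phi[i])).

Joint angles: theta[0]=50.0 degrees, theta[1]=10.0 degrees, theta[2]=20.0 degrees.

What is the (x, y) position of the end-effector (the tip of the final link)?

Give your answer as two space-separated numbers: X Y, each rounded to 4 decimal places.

joint[0] = (0.0000, 0.0000)  (base)
link 0: phi[0] = 50 = 50 deg
  cos(50 deg) = 0.6428, sin(50 deg) = 0.7660
  joint[1] = (0.0000, 0.0000) + 10.4 * (0.6428, 0.7660) = (0.0000 + 6.6850, 0.0000 + 7.9669) = (6.6850, 7.9669)
link 1: phi[1] = 50 + 10 = 60 deg
  cos(60 deg) = 0.5000, sin(60 deg) = 0.8660
  joint[2] = (6.6850, 7.9669) + 10.8 * (0.5000, 0.8660) = (6.6850 + 5.4000, 7.9669 + 9.3531) = (12.0850, 17.3199)
link 2: phi[2] = 50 + 10 + 20 = 80 deg
  cos(80 deg) = 0.1736, sin(80 deg) = 0.9848
  joint[3] = (12.0850, 17.3199) + 2 * (0.1736, 0.9848) = (12.0850 + 0.3473, 17.3199 + 1.9696) = (12.4323, 19.2896)
End effector: (12.4323, 19.2896)

Answer: 12.4323 19.2896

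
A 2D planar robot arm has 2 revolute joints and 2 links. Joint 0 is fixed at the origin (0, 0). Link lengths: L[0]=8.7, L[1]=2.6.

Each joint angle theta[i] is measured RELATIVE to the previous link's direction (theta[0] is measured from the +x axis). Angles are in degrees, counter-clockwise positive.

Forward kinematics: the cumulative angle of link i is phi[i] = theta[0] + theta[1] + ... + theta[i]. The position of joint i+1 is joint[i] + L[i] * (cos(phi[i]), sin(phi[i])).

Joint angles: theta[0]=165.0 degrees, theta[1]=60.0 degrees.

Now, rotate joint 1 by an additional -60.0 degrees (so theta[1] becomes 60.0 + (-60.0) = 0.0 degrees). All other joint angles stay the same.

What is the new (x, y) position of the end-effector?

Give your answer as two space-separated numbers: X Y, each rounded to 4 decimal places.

Answer: -10.9150 2.9247

Derivation:
joint[0] = (0.0000, 0.0000)  (base)
link 0: phi[0] = 165 = 165 deg
  cos(165 deg) = -0.9659, sin(165 deg) = 0.2588
  joint[1] = (0.0000, 0.0000) + 8.7 * (-0.9659, 0.2588) = (0.0000 + -8.4036, 0.0000 + 2.2517) = (-8.4036, 2.2517)
link 1: phi[1] = 165 + 0 = 165 deg
  cos(165 deg) = -0.9659, sin(165 deg) = 0.2588
  joint[2] = (-8.4036, 2.2517) + 2.6 * (-0.9659, 0.2588) = (-8.4036 + -2.5114, 2.2517 + 0.6729) = (-10.9150, 2.9247)
End effector: (-10.9150, 2.9247)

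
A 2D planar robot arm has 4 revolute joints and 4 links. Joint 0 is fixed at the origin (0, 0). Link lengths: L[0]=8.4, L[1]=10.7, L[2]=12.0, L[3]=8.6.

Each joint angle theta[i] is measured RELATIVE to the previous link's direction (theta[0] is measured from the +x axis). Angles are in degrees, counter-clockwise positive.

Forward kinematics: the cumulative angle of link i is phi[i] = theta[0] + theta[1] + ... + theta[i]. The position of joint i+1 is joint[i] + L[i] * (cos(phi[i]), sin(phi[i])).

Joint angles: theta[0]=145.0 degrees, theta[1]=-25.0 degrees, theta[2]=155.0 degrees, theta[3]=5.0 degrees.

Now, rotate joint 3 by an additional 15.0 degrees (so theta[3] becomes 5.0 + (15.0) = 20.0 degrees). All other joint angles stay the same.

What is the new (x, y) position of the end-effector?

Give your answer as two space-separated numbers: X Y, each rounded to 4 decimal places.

Answer: -7.5505 -5.6641

Derivation:
joint[0] = (0.0000, 0.0000)  (base)
link 0: phi[0] = 145 = 145 deg
  cos(145 deg) = -0.8192, sin(145 deg) = 0.5736
  joint[1] = (0.0000, 0.0000) + 8.4 * (-0.8192, 0.5736) = (0.0000 + -6.8809, 0.0000 + 4.8180) = (-6.8809, 4.8180)
link 1: phi[1] = 145 + -25 = 120 deg
  cos(120 deg) = -0.5000, sin(120 deg) = 0.8660
  joint[2] = (-6.8809, 4.8180) + 10.7 * (-0.5000, 0.8660) = (-6.8809 + -5.3500, 4.8180 + 9.2665) = (-12.2309, 14.0845)
link 2: phi[2] = 145 + -25 + 155 = 275 deg
  cos(275 deg) = 0.0872, sin(275 deg) = -0.9962
  joint[3] = (-12.2309, 14.0845) + 12 * (0.0872, -0.9962) = (-12.2309 + 1.0459, 14.0845 + -11.9543) = (-11.1850, 2.1302)
link 3: phi[3] = 145 + -25 + 155 + 20 = 295 deg
  cos(295 deg) = 0.4226, sin(295 deg) = -0.9063
  joint[4] = (-11.1850, 2.1302) + 8.6 * (0.4226, -0.9063) = (-11.1850 + 3.6345, 2.1302 + -7.7942) = (-7.5505, -5.6641)
End effector: (-7.5505, -5.6641)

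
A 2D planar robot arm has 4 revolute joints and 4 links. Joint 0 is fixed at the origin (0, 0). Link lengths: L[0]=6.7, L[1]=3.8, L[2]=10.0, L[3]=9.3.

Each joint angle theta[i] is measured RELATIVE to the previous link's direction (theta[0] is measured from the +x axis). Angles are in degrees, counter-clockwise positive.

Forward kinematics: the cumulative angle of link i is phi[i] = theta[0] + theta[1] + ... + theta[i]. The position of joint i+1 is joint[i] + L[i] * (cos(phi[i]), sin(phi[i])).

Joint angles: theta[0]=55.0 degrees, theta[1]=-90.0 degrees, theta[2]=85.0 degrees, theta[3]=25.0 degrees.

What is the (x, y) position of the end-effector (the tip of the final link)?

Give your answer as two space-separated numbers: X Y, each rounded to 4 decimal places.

joint[0] = (0.0000, 0.0000)  (base)
link 0: phi[0] = 55 = 55 deg
  cos(55 deg) = 0.5736, sin(55 deg) = 0.8192
  joint[1] = (0.0000, 0.0000) + 6.7 * (0.5736, 0.8192) = (0.0000 + 3.8430, 0.0000 + 5.4883) = (3.8430, 5.4883)
link 1: phi[1] = 55 + -90 = -35 deg
  cos(-35 deg) = 0.8192, sin(-35 deg) = -0.5736
  joint[2] = (3.8430, 5.4883) + 3.8 * (0.8192, -0.5736) = (3.8430 + 3.1128, 5.4883 + -2.1796) = (6.9557, 3.3087)
link 2: phi[2] = 55 + -90 + 85 = 50 deg
  cos(50 deg) = 0.6428, sin(50 deg) = 0.7660
  joint[3] = (6.9557, 3.3087) + 10 * (0.6428, 0.7660) = (6.9557 + 6.4279, 3.3087 + 7.6604) = (13.3836, 10.9692)
link 3: phi[3] = 55 + -90 + 85 + 25 = 75 deg
  cos(75 deg) = 0.2588, sin(75 deg) = 0.9659
  joint[4] = (13.3836, 10.9692) + 9.3 * (0.2588, 0.9659) = (13.3836 + 2.4070, 10.9692 + 8.9831) = (15.7906, 19.9523)
End effector: (15.7906, 19.9523)

Answer: 15.7906 19.9523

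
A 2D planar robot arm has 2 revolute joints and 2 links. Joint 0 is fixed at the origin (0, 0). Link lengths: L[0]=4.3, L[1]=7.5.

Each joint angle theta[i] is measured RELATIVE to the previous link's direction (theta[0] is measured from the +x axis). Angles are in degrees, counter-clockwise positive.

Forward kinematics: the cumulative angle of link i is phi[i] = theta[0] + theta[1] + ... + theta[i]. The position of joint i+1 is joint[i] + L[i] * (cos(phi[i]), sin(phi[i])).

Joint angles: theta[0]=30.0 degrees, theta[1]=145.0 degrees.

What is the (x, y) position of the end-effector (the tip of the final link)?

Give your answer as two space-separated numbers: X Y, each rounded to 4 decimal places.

Answer: -3.7476 2.8037

Derivation:
joint[0] = (0.0000, 0.0000)  (base)
link 0: phi[0] = 30 = 30 deg
  cos(30 deg) = 0.8660, sin(30 deg) = 0.5000
  joint[1] = (0.0000, 0.0000) + 4.3 * (0.8660, 0.5000) = (0.0000 + 3.7239, 0.0000 + 2.1500) = (3.7239, 2.1500)
link 1: phi[1] = 30 + 145 = 175 deg
  cos(175 deg) = -0.9962, sin(175 deg) = 0.0872
  joint[2] = (3.7239, 2.1500) + 7.5 * (-0.9962, 0.0872) = (3.7239 + -7.4715, 2.1500 + 0.6537) = (-3.7476, 2.8037)
End effector: (-3.7476, 2.8037)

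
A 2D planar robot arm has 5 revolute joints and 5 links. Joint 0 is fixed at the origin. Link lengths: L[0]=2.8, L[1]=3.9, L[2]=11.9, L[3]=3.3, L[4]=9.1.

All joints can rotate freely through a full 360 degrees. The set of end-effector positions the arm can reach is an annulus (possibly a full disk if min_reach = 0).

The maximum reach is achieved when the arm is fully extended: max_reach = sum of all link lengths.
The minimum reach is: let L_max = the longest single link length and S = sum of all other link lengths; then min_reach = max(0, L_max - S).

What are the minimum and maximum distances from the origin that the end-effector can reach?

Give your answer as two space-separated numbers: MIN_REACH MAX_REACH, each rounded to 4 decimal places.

Answer: 0.0000 31.0000

Derivation:
Link lengths: [2.8, 3.9, 11.9, 3.3, 9.1]
max_reach = 2.8 + 3.9 + 11.9 + 3.3 + 9.1 = 31
L_max = max([2.8, 3.9, 11.9, 3.3, 9.1]) = 11.9
S (sum of others) = 31 - 11.9 = 19.1
min_reach = max(0, 11.9 - 19.1) = max(0, -7.2) = 0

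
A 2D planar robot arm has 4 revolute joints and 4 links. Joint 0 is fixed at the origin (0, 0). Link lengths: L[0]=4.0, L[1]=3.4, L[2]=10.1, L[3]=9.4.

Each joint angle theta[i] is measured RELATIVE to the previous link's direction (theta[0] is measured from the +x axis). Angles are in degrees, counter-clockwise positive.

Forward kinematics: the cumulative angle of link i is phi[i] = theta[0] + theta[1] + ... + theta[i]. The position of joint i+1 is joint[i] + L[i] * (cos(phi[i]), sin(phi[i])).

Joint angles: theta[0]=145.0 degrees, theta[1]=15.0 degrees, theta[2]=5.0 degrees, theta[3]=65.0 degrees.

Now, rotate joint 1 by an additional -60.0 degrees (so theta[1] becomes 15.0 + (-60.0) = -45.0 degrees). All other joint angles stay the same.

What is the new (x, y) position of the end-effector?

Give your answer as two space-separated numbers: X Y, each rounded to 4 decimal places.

Answer: -15.7383 17.0308

Derivation:
joint[0] = (0.0000, 0.0000)  (base)
link 0: phi[0] = 145 = 145 deg
  cos(145 deg) = -0.8192, sin(145 deg) = 0.5736
  joint[1] = (0.0000, 0.0000) + 4 * (-0.8192, 0.5736) = (0.0000 + -3.2766, 0.0000 + 2.2943) = (-3.2766, 2.2943)
link 1: phi[1] = 145 + -45 = 100 deg
  cos(100 deg) = -0.1736, sin(100 deg) = 0.9848
  joint[2] = (-3.2766, 2.2943) + 3.4 * (-0.1736, 0.9848) = (-3.2766 + -0.5904, 2.2943 + 3.3483) = (-3.8670, 5.6427)
link 2: phi[2] = 145 + -45 + 5 = 105 deg
  cos(105 deg) = -0.2588, sin(105 deg) = 0.9659
  joint[3] = (-3.8670, 5.6427) + 10.1 * (-0.2588, 0.9659) = (-3.8670 + -2.6141, 5.6427 + 9.7559) = (-6.4811, 15.3985)
link 3: phi[3] = 145 + -45 + 5 + 65 = 170 deg
  cos(170 deg) = -0.9848, sin(170 deg) = 0.1736
  joint[4] = (-6.4811, 15.3985) + 9.4 * (-0.9848, 0.1736) = (-6.4811 + -9.2572, 15.3985 + 1.6323) = (-15.7383, 17.0308)
End effector: (-15.7383, 17.0308)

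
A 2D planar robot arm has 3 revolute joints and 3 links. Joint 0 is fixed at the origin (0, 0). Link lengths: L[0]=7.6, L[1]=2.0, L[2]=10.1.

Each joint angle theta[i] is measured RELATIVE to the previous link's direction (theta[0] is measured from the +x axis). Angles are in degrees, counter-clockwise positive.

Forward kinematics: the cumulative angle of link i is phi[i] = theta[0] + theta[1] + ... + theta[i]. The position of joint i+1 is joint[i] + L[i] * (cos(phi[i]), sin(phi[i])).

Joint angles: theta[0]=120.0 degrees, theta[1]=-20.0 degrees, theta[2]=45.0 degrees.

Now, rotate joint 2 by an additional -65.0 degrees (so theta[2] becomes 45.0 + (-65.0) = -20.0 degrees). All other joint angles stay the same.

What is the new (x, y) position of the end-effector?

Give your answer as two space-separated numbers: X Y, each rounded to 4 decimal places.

joint[0] = (0.0000, 0.0000)  (base)
link 0: phi[0] = 120 = 120 deg
  cos(120 deg) = -0.5000, sin(120 deg) = 0.8660
  joint[1] = (0.0000, 0.0000) + 7.6 * (-0.5000, 0.8660) = (0.0000 + -3.8000, 0.0000 + 6.5818) = (-3.8000, 6.5818)
link 1: phi[1] = 120 + -20 = 100 deg
  cos(100 deg) = -0.1736, sin(100 deg) = 0.9848
  joint[2] = (-3.8000, 6.5818) + 2 * (-0.1736, 0.9848) = (-3.8000 + -0.3473, 6.5818 + 1.9696) = (-4.1473, 8.5514)
link 2: phi[2] = 120 + -20 + -20 = 80 deg
  cos(80 deg) = 0.1736, sin(80 deg) = 0.9848
  joint[3] = (-4.1473, 8.5514) + 10.1 * (0.1736, 0.9848) = (-4.1473 + 1.7538, 8.5514 + 9.9466) = (-2.3934, 18.4980)
End effector: (-2.3934, 18.4980)

Answer: -2.3934 18.4980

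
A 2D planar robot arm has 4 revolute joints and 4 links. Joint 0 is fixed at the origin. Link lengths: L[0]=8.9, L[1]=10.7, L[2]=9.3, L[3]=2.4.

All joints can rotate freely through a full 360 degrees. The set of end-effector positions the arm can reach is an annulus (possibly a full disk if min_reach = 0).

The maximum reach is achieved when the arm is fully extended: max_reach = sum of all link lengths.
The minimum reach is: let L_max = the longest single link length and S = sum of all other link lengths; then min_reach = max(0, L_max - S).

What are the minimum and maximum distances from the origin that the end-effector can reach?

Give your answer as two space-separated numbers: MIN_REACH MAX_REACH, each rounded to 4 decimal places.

Link lengths: [8.9, 10.7, 9.3, 2.4]
max_reach = 8.9 + 10.7 + 9.3 + 2.4 = 31.3
L_max = max([8.9, 10.7, 9.3, 2.4]) = 10.7
S (sum of others) = 31.3 - 10.7 = 20.6
min_reach = max(0, 10.7 - 20.6) = max(0, -9.9) = 0

Answer: 0.0000 31.3000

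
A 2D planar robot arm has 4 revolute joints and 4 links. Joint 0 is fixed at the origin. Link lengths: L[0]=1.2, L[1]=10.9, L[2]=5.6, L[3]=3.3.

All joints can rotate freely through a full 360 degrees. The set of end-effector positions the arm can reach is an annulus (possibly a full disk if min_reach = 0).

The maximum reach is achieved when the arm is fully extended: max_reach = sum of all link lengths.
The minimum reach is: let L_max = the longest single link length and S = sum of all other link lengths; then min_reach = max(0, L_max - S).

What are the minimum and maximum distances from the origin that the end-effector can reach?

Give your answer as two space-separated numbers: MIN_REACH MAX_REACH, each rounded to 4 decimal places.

Link lengths: [1.2, 10.9, 5.6, 3.3]
max_reach = 1.2 + 10.9 + 5.6 + 3.3 = 21
L_max = max([1.2, 10.9, 5.6, 3.3]) = 10.9
S (sum of others) = 21 - 10.9 = 10.1
min_reach = max(0, 10.9 - 10.1) = max(0, 0.8) = 0.8

Answer: 0.8000 21.0000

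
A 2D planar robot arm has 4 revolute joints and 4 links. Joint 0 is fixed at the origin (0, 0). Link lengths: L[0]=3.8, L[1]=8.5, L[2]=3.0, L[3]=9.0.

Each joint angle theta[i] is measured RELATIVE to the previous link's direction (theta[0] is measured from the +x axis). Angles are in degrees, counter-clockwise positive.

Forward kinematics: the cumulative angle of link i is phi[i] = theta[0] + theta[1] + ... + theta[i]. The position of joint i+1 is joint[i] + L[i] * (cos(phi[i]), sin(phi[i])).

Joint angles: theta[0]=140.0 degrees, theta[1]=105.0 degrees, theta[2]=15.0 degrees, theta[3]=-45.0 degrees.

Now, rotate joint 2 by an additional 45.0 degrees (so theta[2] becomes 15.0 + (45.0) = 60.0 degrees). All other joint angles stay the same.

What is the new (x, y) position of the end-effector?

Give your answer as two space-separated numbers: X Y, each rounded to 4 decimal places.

joint[0] = (0.0000, 0.0000)  (base)
link 0: phi[0] = 140 = 140 deg
  cos(140 deg) = -0.7660, sin(140 deg) = 0.6428
  joint[1] = (0.0000, 0.0000) + 3.8 * (-0.7660, 0.6428) = (0.0000 + -2.9110, 0.0000 + 2.4426) = (-2.9110, 2.4426)
link 1: phi[1] = 140 + 105 = 245 deg
  cos(245 deg) = -0.4226, sin(245 deg) = -0.9063
  joint[2] = (-2.9110, 2.4426) + 8.5 * (-0.4226, -0.9063) = (-2.9110 + -3.5923, 2.4426 + -7.7036) = (-6.5032, -5.2610)
link 2: phi[2] = 140 + 105 + 60 = 305 deg
  cos(305 deg) = 0.5736, sin(305 deg) = -0.8192
  joint[3] = (-6.5032, -5.2610) + 3 * (0.5736, -0.8192) = (-6.5032 + 1.7207, -5.2610 + -2.4575) = (-4.7825, -7.7185)
link 3: phi[3] = 140 + 105 + 60 + -45 = 260 deg
  cos(260 deg) = -0.1736, sin(260 deg) = -0.9848
  joint[4] = (-4.7825, -7.7185) + 9 * (-0.1736, -0.9848) = (-4.7825 + -1.5628, -7.7185 + -8.8633) = (-6.3453, -16.5817)
End effector: (-6.3453, -16.5817)

Answer: -6.3453 -16.5817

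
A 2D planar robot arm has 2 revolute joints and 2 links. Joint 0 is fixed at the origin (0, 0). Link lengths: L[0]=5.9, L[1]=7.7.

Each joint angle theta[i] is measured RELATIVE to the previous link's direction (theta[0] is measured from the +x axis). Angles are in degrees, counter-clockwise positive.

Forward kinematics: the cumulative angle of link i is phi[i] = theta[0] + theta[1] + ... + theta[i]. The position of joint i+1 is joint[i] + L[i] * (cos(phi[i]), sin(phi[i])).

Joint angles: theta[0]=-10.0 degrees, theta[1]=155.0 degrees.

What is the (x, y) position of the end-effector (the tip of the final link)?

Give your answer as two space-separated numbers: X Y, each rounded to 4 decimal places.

joint[0] = (0.0000, 0.0000)  (base)
link 0: phi[0] = -10 = -10 deg
  cos(-10 deg) = 0.9848, sin(-10 deg) = -0.1736
  joint[1] = (0.0000, 0.0000) + 5.9 * (0.9848, -0.1736) = (0.0000 + 5.8104, 0.0000 + -1.0245) = (5.8104, -1.0245)
link 1: phi[1] = -10 + 155 = 145 deg
  cos(145 deg) = -0.8192, sin(145 deg) = 0.5736
  joint[2] = (5.8104, -1.0245) + 7.7 * (-0.8192, 0.5736) = (5.8104 + -6.3075, -1.0245 + 4.4165) = (-0.4971, 3.3920)
End effector: (-0.4971, 3.3920)

Answer: -0.4971 3.3920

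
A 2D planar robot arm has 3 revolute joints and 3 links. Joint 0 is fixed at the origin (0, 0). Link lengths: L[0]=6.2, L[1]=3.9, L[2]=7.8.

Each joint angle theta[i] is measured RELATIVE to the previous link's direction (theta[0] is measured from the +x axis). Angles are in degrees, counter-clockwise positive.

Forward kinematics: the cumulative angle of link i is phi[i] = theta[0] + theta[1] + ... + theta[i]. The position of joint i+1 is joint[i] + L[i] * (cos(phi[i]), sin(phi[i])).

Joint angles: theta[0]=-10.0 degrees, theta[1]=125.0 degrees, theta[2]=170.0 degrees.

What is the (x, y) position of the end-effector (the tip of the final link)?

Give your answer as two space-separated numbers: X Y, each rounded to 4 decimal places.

Answer: 6.4764 -5.0762

Derivation:
joint[0] = (0.0000, 0.0000)  (base)
link 0: phi[0] = -10 = -10 deg
  cos(-10 deg) = 0.9848, sin(-10 deg) = -0.1736
  joint[1] = (0.0000, 0.0000) + 6.2 * (0.9848, -0.1736) = (0.0000 + 6.1058, 0.0000 + -1.0766) = (6.1058, -1.0766)
link 1: phi[1] = -10 + 125 = 115 deg
  cos(115 deg) = -0.4226, sin(115 deg) = 0.9063
  joint[2] = (6.1058, -1.0766) + 3.9 * (-0.4226, 0.9063) = (6.1058 + -1.6482, -1.0766 + 3.5346) = (4.4576, 2.4580)
link 2: phi[2] = -10 + 125 + 170 = 285 deg
  cos(285 deg) = 0.2588, sin(285 deg) = -0.9659
  joint[3] = (4.4576, 2.4580) + 7.8 * (0.2588, -0.9659) = (4.4576 + 2.0188, 2.4580 + -7.5342) = (6.4764, -5.0762)
End effector: (6.4764, -5.0762)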